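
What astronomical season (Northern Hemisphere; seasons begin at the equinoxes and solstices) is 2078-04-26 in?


Date: April 26
Astronomical Spring (approx.; exact equinox/solstice day varies by year): March 20 to June 20
April 26 falls within the Spring window

Spring


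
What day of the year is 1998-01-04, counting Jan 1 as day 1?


Date: January 4, 1998
No months before January
Plus 4 days in January

Day of year: 4


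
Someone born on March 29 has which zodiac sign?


Date: March 29
Conventional tropical zodiac dates: Aries from March 21 onward; Taurus starts April 20
March 29 falls within the Aries range

Aries


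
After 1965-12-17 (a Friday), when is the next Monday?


Current: Friday
Target: Monday
Days ahead: 3

Next Monday: 1965-12-20


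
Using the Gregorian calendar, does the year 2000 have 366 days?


Gregorian leap year rule: divisible by 4, but not by 100, unless also by 400.
2000 is divisible by 400 -> leap year

Yes


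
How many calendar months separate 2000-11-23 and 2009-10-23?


From November 2000 to October 2009
9 years * 12 = 108 months, minus 1 month = 107

107 months


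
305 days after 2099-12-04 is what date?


Start: 2099-12-04, add 305 days
December 2099 has 31 days: 31 - 4 = 27 days to December 31 -> 278 left
January 2100 has 31 days -> 247 left
February 2100 has 28 days -> 219 left
March 2100 has 31 days -> 188 left
April 2100 has 30 days -> 158 left
May 2100 has 31 days -> 127 left
June 2100 has 30 days -> 97 left
July 2100 has 31 days -> 66 left
August 2100 has 31 days -> 35 left
September 2100 has 30 days -> 5 left
October 2100: 5 <= 31 -> lands on October 5

Result: 2100-10-05


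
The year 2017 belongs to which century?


Century = (year - 1) // 100 + 1
= (2017 - 1) // 100 + 1
= 2016 // 100 + 1
= 20 + 1

21st century


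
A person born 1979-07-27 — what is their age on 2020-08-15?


Birth: 1979-07-27
Reference: 2020-08-15
Year difference: 2020 - 1979 = 41

41 years old


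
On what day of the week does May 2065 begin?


Target: May 1, 2065
Anchor: Jan 1, 2065. With p = 2065 - 1 = 2064: (p + p//4 - p//100 + p//400) mod 7 = (2064 + 516 - 20 + 5) mod 7 = 2565 mod 7 = 3 -> Thursday (Mon=0 ... Sun=6)
Days before May (Jan-Apr): 120 days
Weekday index = (3 + 120) mod 7 = 4

Friday


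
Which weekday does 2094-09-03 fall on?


Date: September 3, 2094
Anchor: Jan 1, 2094. With p = 2094 - 1 = 2093: (p + p//4 - p//100 + p//400) mod 7 = (2093 + 523 - 20 + 5) mod 7 = 2601 mod 7 = 4 -> Friday (Mon=0 ... Sun=6)
Days before September (Jan-Aug): 243; offset = 243 + 3 - 1 = 245
Weekday index = (4 + 245) mod 7 = 4

Day of the week: Friday


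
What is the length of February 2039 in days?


February 2039 (leap year: no)

28 days


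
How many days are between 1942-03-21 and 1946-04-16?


From 1942-03-21 to 1946-04-16
1942-03-21: days before March = 31 + 28 = 59 (1942 is not a leap year); day of year = 59 + 21 = 80
1946-04-16: days before April = 31 + 28 + 31 = 90 (1946 is not a leap year); day of year = 90 + 16 = 106
Rest of 1942: 365 - 80 = 285
Full years 1943 (365), 1944 (366), 1945 (365): 1096
Total = 285 + 1096 + 106 = 1487

1487 days


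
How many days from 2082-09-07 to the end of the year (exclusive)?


Day of year: 250 of 365
Remaining = 365 - 250

115 days


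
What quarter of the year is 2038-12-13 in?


Month: December (month 12)
Q1: Jan-Mar, Q2: Apr-Jun, Q3: Jul-Sep, Q4: Oct-Dec

Q4


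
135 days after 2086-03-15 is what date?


Start: 2086-03-15, add 135 days
March 2086 has 31 days: 31 - 15 = 16 days to March 31 -> 119 left
April 2086 has 30 days -> 89 left
May 2086 has 31 days -> 58 left
June 2086 has 30 days -> 28 left
July 2086: 28 <= 31 -> lands on July 28

Result: 2086-07-28


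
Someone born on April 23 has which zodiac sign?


Date: April 23
Conventional tropical zodiac dates: Taurus from April 20 onward; Gemini starts May 21
April 23 falls within the Taurus range

Taurus


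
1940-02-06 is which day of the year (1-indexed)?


Date: February 6, 1940
Days in months 1 through 1: 31
Plus 6 days in February

Day of year: 37


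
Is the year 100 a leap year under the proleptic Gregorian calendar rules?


Gregorian leap year rule: divisible by 4, but not by 100, unless also by 400.
100 is divisible by 100 but not 400 -> not a leap year

No


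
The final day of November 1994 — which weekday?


November 1994 has 30 days
Anchor: Jan 1, 1994. With p = 1994 - 1 = 1993: (p + p//4 - p//100 + p//400) mod 7 = (1993 + 498 - 19 + 4) mod 7 = 2476 mod 7 = 5 -> Saturday (Mon=0 ... Sun=6)
Days before November (Jan-Oct): 304; November 1 index = (5 + 304) mod 7 = 1 -> Tuesday
Last day offset: 30 - 1 = 29 days
Weekday index = (1 + 29) mod 7 = 2

Wednesday, November 30


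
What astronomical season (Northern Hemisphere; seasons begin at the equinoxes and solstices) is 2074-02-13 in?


Date: February 13
Astronomical Winter (approx.; exact equinox/solstice day varies by year): December 21 to March 19
February 13 falls within the Winter window

Winter


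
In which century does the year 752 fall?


Century = (year - 1) // 100 + 1
= (752 - 1) // 100 + 1
= 751 // 100 + 1
= 7 + 1

8th century


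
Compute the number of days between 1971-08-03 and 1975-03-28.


From 1971-08-03 to 1975-03-28
1971-08-03: days before August = 31 + 28 + 31 + 30 + 31 + 30 + 31 = 212 (1971 is not a leap year); day of year = 212 + 3 = 215
1975-03-28: days before March = 31 + 28 = 59 (1975 is not a leap year); day of year = 59 + 28 = 87
Rest of 1971: 365 - 215 = 150
Full years 1972 (366), 1973 (365), 1974 (365): 1096
Total = 150 + 1096 + 87 = 1333

1333 days


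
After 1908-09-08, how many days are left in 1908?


Day of year: 252 of 366
Remaining = 366 - 252

114 days


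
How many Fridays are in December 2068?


December 2068 has 31 days
Anchor: Jan 1, 2068. With p = 2068 - 1 = 2067: (p + p//4 - p//100 + p//400) mod 7 = (2067 + 516 - 20 + 5) mod 7 = 2568 mod 7 = 6 -> Sunday (Mon=0 ... Sun=6)
Days before December (Jan-Nov): 335; December 1 index = (6 + 335) mod 7 = 5 -> Saturday
First Friday is December 7
Fridays: 7, 14, 21, 28

4 Fridays


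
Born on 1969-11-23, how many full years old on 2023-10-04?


Birth: 1969-11-23
Reference: 2023-10-04
Year difference: 2023 - 1969 = 54
Birthday not yet reached in 2023, subtract 1

53 years old


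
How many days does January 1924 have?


January 1924

31 days


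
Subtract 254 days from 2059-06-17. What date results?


Start: 2059-06-17, subtract 254 days
Back 17 days from June 17 reaches May 31, 2059 -> 237 left
May 2059 has 31 days -> back to April 30, 2059 -> 206 left
April 2059 has 30 days -> back to March 31, 2059 -> 176 left
March 2059 has 31 days -> back to February 28, 2059 -> 145 left
February 2059 has 28 days -> back to January 31, 2059 -> 117 left
January 2059 has 31 days -> back to December 31, 2058 -> 86 left
December 2058 has 31 days -> back to November 30, 2058 -> 55 left
November 2058 has 30 days -> back to October 31, 2058 -> 25 left
October 2058: 31 - 25 = 6 -> lands on October 6

Result: 2058-10-06


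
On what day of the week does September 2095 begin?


Target: September 1, 2095
Anchor: Jan 1, 2095. With p = 2095 - 1 = 2094: (p + p//4 - p//100 + p//400) mod 7 = (2094 + 523 - 20 + 5) mod 7 = 2602 mod 7 = 5 -> Saturday (Mon=0 ... Sun=6)
Days before September (Jan-Aug): 243 days
Weekday index = (5 + 243) mod 7 = 3

Thursday


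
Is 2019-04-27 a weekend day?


Anchor: Jan 1, 2019. With p = 2019 - 1 = 2018: (p + p//4 - p//100 + p//400) mod 7 = (2018 + 504 - 20 + 5) mod 7 = 2507 mod 7 = 1 -> Tuesday (Mon=0 ... Sun=6)
Day of year: 117; offset = 116
Weekday index = (1 + 116) mod 7 = 5 -> Saturday
Weekend days: Saturday, Sunday

Yes


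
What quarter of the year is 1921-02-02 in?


Month: February (month 2)
Q1: Jan-Mar, Q2: Apr-Jun, Q3: Jul-Sep, Q4: Oct-Dec

Q1


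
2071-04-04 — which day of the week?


Date: April 4, 2071
Anchor: Jan 1, 2071. With p = 2071 - 1 = 2070: (p + p//4 - p//100 + p//400) mod 7 = (2070 + 517 - 20 + 5) mod 7 = 2572 mod 7 = 3 -> Thursday (Mon=0 ... Sun=6)
Days before April (Jan-Mar): 90; offset = 90 + 4 - 1 = 93
Weekday index = (3 + 93) mod 7 = 5

Day of the week: Saturday


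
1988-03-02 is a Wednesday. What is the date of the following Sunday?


Current: Wednesday
Target: Sunday
Days ahead: 4

Next Sunday: 1988-03-06


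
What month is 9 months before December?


December is month 12
12 - 9 = 3

March


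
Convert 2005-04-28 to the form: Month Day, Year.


ISO 2005-04-28 parses as year=2005, month=04, day=28
Month 4 -> April

April 28, 2005


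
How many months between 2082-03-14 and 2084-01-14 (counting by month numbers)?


From March 2082 to January 2084
2 years * 12 = 24 months, minus 2 months = 22

22 months


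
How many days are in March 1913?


March 1913

31 days


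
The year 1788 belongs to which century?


Century = (year - 1) // 100 + 1
= (1788 - 1) // 100 + 1
= 1787 // 100 + 1
= 17 + 1

18th century


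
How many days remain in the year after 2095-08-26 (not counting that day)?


Day of year: 238 of 365
Remaining = 365 - 238

127 days


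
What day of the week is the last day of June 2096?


June 2096 has 30 days
Anchor: Jan 1, 2096. With p = 2096 - 1 = 2095: (p + p//4 - p//100 + p//400) mod 7 = (2095 + 523 - 20 + 5) mod 7 = 2603 mod 7 = 6 -> Sunday (Mon=0 ... Sun=6)
Days before June (Jan-May): 152; June 1 index = (6 + 152) mod 7 = 4 -> Friday
Last day offset: 30 - 1 = 29 days
Weekday index = (4 + 29) mod 7 = 5

Saturday, June 30


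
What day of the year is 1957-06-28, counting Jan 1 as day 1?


Date: June 28, 1957
Days in months 1 through 5: 151
Plus 28 days in June

Day of year: 179


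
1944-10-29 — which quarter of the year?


Month: October (month 10)
Q1: Jan-Mar, Q2: Apr-Jun, Q3: Jul-Sep, Q4: Oct-Dec

Q4


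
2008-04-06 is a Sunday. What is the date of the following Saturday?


Current: Sunday
Target: Saturday
Days ahead: 6

Next Saturday: 2008-04-12


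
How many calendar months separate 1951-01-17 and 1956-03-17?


From January 1951 to March 1956
5 years * 12 = 60 months, plus 2 months = 62

62 months


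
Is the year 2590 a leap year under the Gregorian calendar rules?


Gregorian leap year rule: divisible by 4, but not by 100, unless also by 400.
2590 is not divisible by 4 -> not a leap year

No


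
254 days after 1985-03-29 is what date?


Start: 1985-03-29, add 254 days
March 1985 has 31 days: 31 - 29 = 2 days to March 31 -> 252 left
April 1985 has 30 days -> 222 left
May 1985 has 31 days -> 191 left
June 1985 has 30 days -> 161 left
July 1985 has 31 days -> 130 left
August 1985 has 31 days -> 99 left
September 1985 has 30 days -> 69 left
October 1985 has 31 days -> 38 left
November 1985 has 30 days -> 8 left
December 1985: 8 <= 31 -> lands on December 8

Result: 1985-12-08


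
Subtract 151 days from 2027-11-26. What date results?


Start: 2027-11-26, subtract 151 days
Back 26 days from November 26 reaches October 31, 2027 -> 125 left
October 2027 has 31 days -> back to September 30, 2027 -> 94 left
September 2027 has 30 days -> back to August 31, 2027 -> 64 left
August 2027 has 31 days -> back to July 31, 2027 -> 33 left
July 2027 has 31 days -> back to June 30, 2027 -> 2 left
June 2027: 30 - 2 = 28 -> lands on June 28

Result: 2027-06-28


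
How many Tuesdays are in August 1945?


August 1945 has 31 days
Anchor: Jan 1, 1945. With p = 1945 - 1 = 1944: (p + p//4 - p//100 + p//400) mod 7 = (1944 + 486 - 19 + 4) mod 7 = 2415 mod 7 = 0 -> Monday (Mon=0 ... Sun=6)
Days before August (Jan-Jul): 212; August 1 index = (0 + 212) mod 7 = 2 -> Wednesday
First Tuesday is August 7
Tuesdays: 7, 14, 21, 28

4 Tuesdays


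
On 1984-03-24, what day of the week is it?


Date: March 24, 1984
Anchor: Jan 1, 1984. With p = 1984 - 1 = 1983: (p + p//4 - p//100 + p//400) mod 7 = (1983 + 495 - 19 + 4) mod 7 = 2463 mod 7 = 6 -> Sunday (Mon=0 ... Sun=6)
Days before March (Jan-Feb): 60; offset = 60 + 24 - 1 = 83
Weekday index = (6 + 83) mod 7 = 5

Day of the week: Saturday


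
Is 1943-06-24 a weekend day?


Anchor: Jan 1, 1943. With p = 1943 - 1 = 1942: (p + p//4 - p//100 + p//400) mod 7 = (1942 + 485 - 19 + 4) mod 7 = 2412 mod 7 = 4 -> Friday (Mon=0 ... Sun=6)
Day of year: 175; offset = 174
Weekday index = (4 + 174) mod 7 = 3 -> Thursday
Weekend days: Saturday, Sunday

No


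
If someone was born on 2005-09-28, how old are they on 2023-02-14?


Birth: 2005-09-28
Reference: 2023-02-14
Year difference: 2023 - 2005 = 18
Birthday not yet reached in 2023, subtract 1

17 years old


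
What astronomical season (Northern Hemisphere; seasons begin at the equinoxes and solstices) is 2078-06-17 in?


Date: June 17
Astronomical Spring (approx.; exact equinox/solstice day varies by year): March 20 to June 20
June 17 falls within the Spring window

Spring


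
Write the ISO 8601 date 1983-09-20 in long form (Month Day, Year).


ISO 1983-09-20 parses as year=1983, month=09, day=20
Month 9 -> September

September 20, 1983


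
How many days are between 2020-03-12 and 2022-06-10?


From 2020-03-12 to 2022-06-10
2020-03-12: days before March = 31 + 29 = 60 (2020 is a leap year); day of year = 60 + 12 = 72
2022-06-10: days before June = 31 + 28 + 31 + 30 + 31 = 151 (2022 is not a leap year); day of year = 151 + 10 = 161
Rest of 2020: 366 - 72 = 294
Full years 2021 (365): 365
Total = 294 + 365 + 161 = 820

820 days


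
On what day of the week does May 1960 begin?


Target: May 1, 1960
Anchor: Jan 1, 1960. With p = 1960 - 1 = 1959: (p + p//4 - p//100 + p//400) mod 7 = (1959 + 489 - 19 + 4) mod 7 = 2433 mod 7 = 4 -> Friday (Mon=0 ... Sun=6)
Days before May (Jan-Apr): 121 days
Weekday index = (4 + 121) mod 7 = 6

Sunday


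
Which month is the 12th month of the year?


Month 12 of 12

December


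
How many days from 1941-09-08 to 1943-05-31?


From 1941-09-08 to 1943-05-31
1941-09-08: days before September = 31 + 28 + 31 + 30 + 31 + 30 + 31 + 31 = 243 (1941 is not a leap year); day of year = 243 + 8 = 251
1943-05-31: days before May = 31 + 28 + 31 + 30 = 120 (1943 is not a leap year); day of year = 120 + 31 = 151
Rest of 1941: 365 - 251 = 114
Full years 1942 (365): 365
Total = 114 + 365 + 151 = 630

630 days


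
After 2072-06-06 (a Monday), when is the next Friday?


Current: Monday
Target: Friday
Days ahead: 4

Next Friday: 2072-06-10


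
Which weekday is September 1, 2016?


Target: September 1, 2016
Anchor: Jan 1, 2016. With p = 2016 - 1 = 2015: (p + p//4 - p//100 + p//400) mod 7 = (2015 + 503 - 20 + 5) mod 7 = 2503 mod 7 = 4 -> Friday (Mon=0 ... Sun=6)
Days before September (Jan-Aug): 244 days
Weekday index = (4 + 244) mod 7 = 3

Thursday


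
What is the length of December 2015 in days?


December 2015

31 days


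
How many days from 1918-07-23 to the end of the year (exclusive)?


Day of year: 204 of 365
Remaining = 365 - 204

161 days


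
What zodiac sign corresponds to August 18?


Date: August 18
Conventional tropical zodiac dates: Leo from July 23 onward; Virgo starts August 23
August 18 falls within the Leo range

Leo


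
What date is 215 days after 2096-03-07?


Start: 2096-03-07, add 215 days
March 2096 has 31 days: 31 - 7 = 24 days to March 31 -> 191 left
April 2096 has 30 days -> 161 left
May 2096 has 31 days -> 130 left
June 2096 has 30 days -> 100 left
July 2096 has 31 days -> 69 left
August 2096 has 31 days -> 38 left
September 2096 has 30 days -> 8 left
October 2096: 8 <= 31 -> lands on October 8

Result: 2096-10-08


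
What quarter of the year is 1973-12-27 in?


Month: December (month 12)
Q1: Jan-Mar, Q2: Apr-Jun, Q3: Jul-Sep, Q4: Oct-Dec

Q4


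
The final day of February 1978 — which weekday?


February 1978 has 28 days
Anchor: Jan 1, 1978. With p = 1978 - 1 = 1977: (p + p//4 - p//100 + p//400) mod 7 = (1977 + 494 - 19 + 4) mod 7 = 2456 mod 7 = 6 -> Sunday (Mon=0 ... Sun=6)
Days before February (Jan): 31; February 1 index = (6 + 31) mod 7 = 2 -> Wednesday
Last day offset: 28 - 1 = 27 days
Weekday index = (2 + 27) mod 7 = 1

Tuesday, February 28


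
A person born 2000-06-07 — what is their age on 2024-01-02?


Birth: 2000-06-07
Reference: 2024-01-02
Year difference: 2024 - 2000 = 24
Birthday not yet reached in 2024, subtract 1

23 years old


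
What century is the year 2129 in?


Century = (year - 1) // 100 + 1
= (2129 - 1) // 100 + 1
= 2128 // 100 + 1
= 21 + 1

22nd century


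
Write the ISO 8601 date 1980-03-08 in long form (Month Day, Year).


ISO 1980-03-08 parses as year=1980, month=03, day=08
Month 3 -> March

March 8, 1980


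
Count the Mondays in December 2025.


December 2025 has 31 days
Anchor: Jan 1, 2025. With p = 2025 - 1 = 2024: (p + p//4 - p//100 + p//400) mod 7 = (2024 + 506 - 20 + 5) mod 7 = 2515 mod 7 = 2 -> Wednesday (Mon=0 ... Sun=6)
Days before December (Jan-Nov): 334; December 1 index = (2 + 334) mod 7 = 0 -> Monday
First Monday is December 1
Mondays: 1, 8, 15, 22, 29

5 Mondays


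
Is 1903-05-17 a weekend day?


Anchor: Jan 1, 1903. With p = 1903 - 1 = 1902: (p + p//4 - p//100 + p//400) mod 7 = (1902 + 475 - 19 + 4) mod 7 = 2362 mod 7 = 3 -> Thursday (Mon=0 ... Sun=6)
Day of year: 137; offset = 136
Weekday index = (3 + 136) mod 7 = 6 -> Sunday
Weekend days: Saturday, Sunday

Yes


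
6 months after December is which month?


December is month 12
12 + 6 = 18; wrap: 18 - 12 = 6

June


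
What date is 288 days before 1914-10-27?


Start: 1914-10-27, subtract 288 days
Back 27 days from October 27 reaches September 30, 1914 -> 261 left
September 1914 has 30 days -> back to August 31, 1914 -> 231 left
August 1914 has 31 days -> back to July 31, 1914 -> 200 left
July 1914 has 31 days -> back to June 30, 1914 -> 169 left
June 1914 has 30 days -> back to May 31, 1914 -> 139 left
May 1914 has 31 days -> back to April 30, 1914 -> 108 left
April 1914 has 30 days -> back to March 31, 1914 -> 78 left
March 1914 has 31 days -> back to February 28, 1914 -> 47 left
February 1914 has 28 days -> back to January 31, 1914 -> 19 left
January 1914: 31 - 19 = 12 -> lands on January 12

Result: 1914-01-12


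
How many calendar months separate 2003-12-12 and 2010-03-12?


From December 2003 to March 2010
7 years * 12 = 84 months, minus 9 months = 75

75 months


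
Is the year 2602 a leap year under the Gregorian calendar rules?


Gregorian leap year rule: divisible by 4, but not by 100, unless also by 400.
2602 is not divisible by 4 -> not a leap year

No


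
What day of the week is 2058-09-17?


Date: September 17, 2058
Anchor: Jan 1, 2058. With p = 2058 - 1 = 2057: (p + p//4 - p//100 + p//400) mod 7 = (2057 + 514 - 20 + 5) mod 7 = 2556 mod 7 = 1 -> Tuesday (Mon=0 ... Sun=6)
Days before September (Jan-Aug): 243; offset = 243 + 17 - 1 = 259
Weekday index = (1 + 259) mod 7 = 1

Day of the week: Tuesday


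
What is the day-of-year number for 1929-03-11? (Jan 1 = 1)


Date: March 11, 1929
Days in months 1 through 2: 59
Plus 11 days in March

Day of year: 70


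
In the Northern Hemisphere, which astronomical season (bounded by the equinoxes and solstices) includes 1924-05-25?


Date: May 25
Astronomical Spring (approx.; exact equinox/solstice day varies by year): March 20 to June 20
May 25 falls within the Spring window

Spring


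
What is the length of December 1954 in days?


December 1954

31 days


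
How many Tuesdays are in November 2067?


November 2067 has 30 days
Anchor: Jan 1, 2067. With p = 2067 - 1 = 2066: (p + p//4 - p//100 + p//400) mod 7 = (2066 + 516 - 20 + 5) mod 7 = 2567 mod 7 = 5 -> Saturday (Mon=0 ... Sun=6)
Days before November (Jan-Oct): 304; November 1 index = (5 + 304) mod 7 = 1 -> Tuesday
First Tuesday is November 1
Tuesdays: 1, 8, 15, 22, 29

5 Tuesdays


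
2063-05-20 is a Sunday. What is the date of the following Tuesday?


Current: Sunday
Target: Tuesday
Days ahead: 2

Next Tuesday: 2063-05-22


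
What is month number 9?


Month 9 of 12

September


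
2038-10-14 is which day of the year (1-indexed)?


Date: October 14, 2038
Days in months 1 through 9: 273
Plus 14 days in October

Day of year: 287


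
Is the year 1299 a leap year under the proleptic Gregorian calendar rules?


Gregorian leap year rule: divisible by 4, but not by 100, unless also by 400.
1299 is not divisible by 4 -> not a leap year

No


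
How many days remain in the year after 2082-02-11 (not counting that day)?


Day of year: 42 of 365
Remaining = 365 - 42

323 days


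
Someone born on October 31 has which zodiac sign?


Date: October 31
Conventional tropical zodiac dates: Scorpio from October 23 onward; Sagittarius starts November 22
October 31 falls within the Scorpio range

Scorpio


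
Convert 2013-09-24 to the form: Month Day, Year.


ISO 2013-09-24 parses as year=2013, month=09, day=24
Month 9 -> September

September 24, 2013


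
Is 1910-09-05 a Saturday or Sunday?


Anchor: Jan 1, 1910. With p = 1910 - 1 = 1909: (p + p//4 - p//100 + p//400) mod 7 = (1909 + 477 - 19 + 4) mod 7 = 2371 mod 7 = 5 -> Saturday (Mon=0 ... Sun=6)
Day of year: 248; offset = 247
Weekday index = (5 + 247) mod 7 = 0 -> Monday
Weekend days: Saturday, Sunday

No


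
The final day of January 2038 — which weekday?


January 2038 has 31 days
Anchor: Jan 1, 2038. With p = 2038 - 1 = 2037: (p + p//4 - p//100 + p//400) mod 7 = (2037 + 509 - 20 + 5) mod 7 = 2531 mod 7 = 4 -> Friday (Mon=0 ... Sun=6)
January 1 is the anchor itself -> Friday
Last day offset: 31 - 1 = 30 days
Weekday index = (4 + 30) mod 7 = 6

Sunday, January 31


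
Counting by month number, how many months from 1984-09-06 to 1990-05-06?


From September 1984 to May 1990
6 years * 12 = 72 months, minus 4 months = 68

68 months


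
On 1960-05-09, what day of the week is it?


Date: May 9, 1960
Anchor: Jan 1, 1960. With p = 1960 - 1 = 1959: (p + p//4 - p//100 + p//400) mod 7 = (1959 + 489 - 19 + 4) mod 7 = 2433 mod 7 = 4 -> Friday (Mon=0 ... Sun=6)
Days before May (Jan-Apr): 121; offset = 121 + 9 - 1 = 129
Weekday index = (4 + 129) mod 7 = 0

Day of the week: Monday


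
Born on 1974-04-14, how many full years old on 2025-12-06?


Birth: 1974-04-14
Reference: 2025-12-06
Year difference: 2025 - 1974 = 51

51 years old


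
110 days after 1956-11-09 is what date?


Start: 1956-11-09, add 110 days
November 1956 has 30 days: 30 - 9 = 21 days to November 30 -> 89 left
December 1956 has 31 days -> 58 left
January 1957 has 31 days -> 27 left
February 1957: 27 <= 28 -> lands on February 27

Result: 1957-02-27


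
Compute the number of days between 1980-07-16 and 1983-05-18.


From 1980-07-16 to 1983-05-18
1980-07-16: days before July = 31 + 29 + 31 + 30 + 31 + 30 = 182 (1980 is a leap year); day of year = 182 + 16 = 198
1983-05-18: days before May = 31 + 28 + 31 + 30 = 120 (1983 is not a leap year); day of year = 120 + 18 = 138
Rest of 1980: 366 - 198 = 168
Full years 1981 (365), 1982 (365): 730
Total = 168 + 730 + 138 = 1036

1036 days


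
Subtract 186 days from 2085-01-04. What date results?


Start: 2085-01-04, subtract 186 days
Back 4 days from January 4 reaches December 31, 2084 -> 182 left
December 2084 has 31 days -> back to November 30, 2084 -> 151 left
November 2084 has 30 days -> back to October 31, 2084 -> 121 left
October 2084 has 31 days -> back to September 30, 2084 -> 90 left
September 2084 has 30 days -> back to August 31, 2084 -> 60 left
August 2084 has 31 days -> back to July 31, 2084 -> 29 left
July 2084: 31 - 29 = 2 -> lands on July 2

Result: 2084-07-02


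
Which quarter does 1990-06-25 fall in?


Month: June (month 6)
Q1: Jan-Mar, Q2: Apr-Jun, Q3: Jul-Sep, Q4: Oct-Dec

Q2


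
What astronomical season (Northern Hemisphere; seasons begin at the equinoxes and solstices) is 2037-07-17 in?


Date: July 17
Astronomical Summer (approx.; exact equinox/solstice day varies by year): June 21 to September 21
July 17 falls within the Summer window

Summer


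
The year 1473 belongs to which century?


Century = (year - 1) // 100 + 1
= (1473 - 1) // 100 + 1
= 1472 // 100 + 1
= 14 + 1

15th century


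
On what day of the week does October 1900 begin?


Target: October 1, 1900
Anchor: Jan 1, 1900. With p = 1900 - 1 = 1899: (p + p//4 - p//100 + p//400) mod 7 = (1899 + 474 - 18 + 4) mod 7 = 2359 mod 7 = 0 -> Monday (Mon=0 ... Sun=6)
Days before October (Jan-Sep): 273 days
Weekday index = (0 + 273) mod 7 = 0

Monday


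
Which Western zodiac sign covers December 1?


Date: December 1
Conventional tropical zodiac dates: Sagittarius from November 22 onward; Capricorn starts December 22
December 1 falls within the Sagittarius range

Sagittarius


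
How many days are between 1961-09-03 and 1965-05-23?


From 1961-09-03 to 1965-05-23
1961-09-03: days before September = 31 + 28 + 31 + 30 + 31 + 30 + 31 + 31 = 243 (1961 is not a leap year); day of year = 243 + 3 = 246
1965-05-23: days before May = 31 + 28 + 31 + 30 = 120 (1965 is not a leap year); day of year = 120 + 23 = 143
Rest of 1961: 365 - 246 = 119
Full years 1962 (365), 1963 (365), 1964 (366): 1096
Total = 119 + 1096 + 143 = 1358

1358 days


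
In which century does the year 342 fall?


Century = (year - 1) // 100 + 1
= (342 - 1) // 100 + 1
= 341 // 100 + 1
= 3 + 1

4th century


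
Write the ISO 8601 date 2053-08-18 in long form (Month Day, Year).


ISO 2053-08-18 parses as year=2053, month=08, day=18
Month 8 -> August

August 18, 2053


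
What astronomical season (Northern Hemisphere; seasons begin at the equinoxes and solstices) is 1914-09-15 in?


Date: September 15
Astronomical Summer (approx.; exact equinox/solstice day varies by year): June 21 to September 21
September 15 falls within the Summer window

Summer


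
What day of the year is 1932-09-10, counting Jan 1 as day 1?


Date: September 10, 1932
Days in months 1 through 8: 244
Plus 10 days in September

Day of year: 254


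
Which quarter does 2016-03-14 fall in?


Month: March (month 3)
Q1: Jan-Mar, Q2: Apr-Jun, Q3: Jul-Sep, Q4: Oct-Dec

Q1


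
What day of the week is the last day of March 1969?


March 1969 has 31 days
Anchor: Jan 1, 1969. With p = 1969 - 1 = 1968: (p + p//4 - p//100 + p//400) mod 7 = (1968 + 492 - 19 + 4) mod 7 = 2445 mod 7 = 2 -> Wednesday (Mon=0 ... Sun=6)
Days before March (Jan-Feb): 59; March 1 index = (2 + 59) mod 7 = 5 -> Saturday
Last day offset: 31 - 1 = 30 days
Weekday index = (5 + 30) mod 7 = 0

Monday, March 31


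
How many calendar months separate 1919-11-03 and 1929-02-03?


From November 1919 to February 1929
10 years * 12 = 120 months, minus 9 months = 111

111 months


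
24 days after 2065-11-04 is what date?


Start: 2065-11-04, add 24 days
November 2065 has 30 days; 4 + 24 = 28 stays within November

Result: 2065-11-28


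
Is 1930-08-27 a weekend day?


Anchor: Jan 1, 1930. With p = 1930 - 1 = 1929: (p + p//4 - p//100 + p//400) mod 7 = (1929 + 482 - 19 + 4) mod 7 = 2396 mod 7 = 2 -> Wednesday (Mon=0 ... Sun=6)
Day of year: 239; offset = 238
Weekday index = (2 + 238) mod 7 = 2 -> Wednesday
Weekend days: Saturday, Sunday

No


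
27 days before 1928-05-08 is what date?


Start: 1928-05-08, subtract 27 days
Back 8 days from May 8 reaches April 30, 1928 -> 19 left
April 1928: 30 - 19 = 11 -> lands on April 11

Result: 1928-04-11


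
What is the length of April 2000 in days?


April 2000

30 days


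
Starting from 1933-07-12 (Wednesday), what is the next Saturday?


Current: Wednesday
Target: Saturday
Days ahead: 3

Next Saturday: 1933-07-15


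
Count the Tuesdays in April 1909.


April 1909 has 30 days
Anchor: Jan 1, 1909. With p = 1909 - 1 = 1908: (p + p//4 - p//100 + p//400) mod 7 = (1908 + 477 - 19 + 4) mod 7 = 2370 mod 7 = 4 -> Friday (Mon=0 ... Sun=6)
Days before April (Jan-Mar): 90; April 1 index = (4 + 90) mod 7 = 3 -> Thursday
First Tuesday is April 6
Tuesdays: 6, 13, 20, 27

4 Tuesdays


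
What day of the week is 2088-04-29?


Date: April 29, 2088
Anchor: Jan 1, 2088. With p = 2088 - 1 = 2087: (p + p//4 - p//100 + p//400) mod 7 = (2087 + 521 - 20 + 5) mod 7 = 2593 mod 7 = 3 -> Thursday (Mon=0 ... Sun=6)
Days before April (Jan-Mar): 91; offset = 91 + 29 - 1 = 119
Weekday index = (3 + 119) mod 7 = 3

Day of the week: Thursday


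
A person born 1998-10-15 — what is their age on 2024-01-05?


Birth: 1998-10-15
Reference: 2024-01-05
Year difference: 2024 - 1998 = 26
Birthday not yet reached in 2024, subtract 1

25 years old


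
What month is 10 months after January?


January is month 1
1 + 10 = 11

November


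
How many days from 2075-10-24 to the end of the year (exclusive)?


Day of year: 297 of 365
Remaining = 365 - 297

68 days


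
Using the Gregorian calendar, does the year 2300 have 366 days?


Gregorian leap year rule: divisible by 4, but not by 100, unless also by 400.
2300 is divisible by 100 but not 400 -> not a leap year

No


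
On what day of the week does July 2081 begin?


Target: July 1, 2081
Anchor: Jan 1, 2081. With p = 2081 - 1 = 2080: (p + p//4 - p//100 + p//400) mod 7 = (2080 + 520 - 20 + 5) mod 7 = 2585 mod 7 = 2 -> Wednesday (Mon=0 ... Sun=6)
Days before July (Jan-Jun): 181 days
Weekday index = (2 + 181) mod 7 = 1

Tuesday


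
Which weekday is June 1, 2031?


Target: June 1, 2031
Anchor: Jan 1, 2031. With p = 2031 - 1 = 2030: (p + p//4 - p//100 + p//400) mod 7 = (2030 + 507 - 20 + 5) mod 7 = 2522 mod 7 = 2 -> Wednesday (Mon=0 ... Sun=6)
Days before June (Jan-May): 151 days
Weekday index = (2 + 151) mod 7 = 6

Sunday


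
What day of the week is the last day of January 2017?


January 2017 has 31 days
Anchor: Jan 1, 2017. With p = 2017 - 1 = 2016: (p + p//4 - p//100 + p//400) mod 7 = (2016 + 504 - 20 + 5) mod 7 = 2505 mod 7 = 6 -> Sunday (Mon=0 ... Sun=6)
January 1 is the anchor itself -> Sunday
Last day offset: 31 - 1 = 30 days
Weekday index = (6 + 30) mod 7 = 1

Tuesday, January 31


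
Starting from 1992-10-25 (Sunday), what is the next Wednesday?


Current: Sunday
Target: Wednesday
Days ahead: 3

Next Wednesday: 1992-10-28


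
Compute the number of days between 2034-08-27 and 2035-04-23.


From 2034-08-27 to 2035-04-23
2034-08-27: days before August = 31 + 28 + 31 + 30 + 31 + 30 + 31 = 212 (2034 is not a leap year); day of year = 212 + 27 = 239
2035-04-23: days before April = 31 + 28 + 31 = 90 (2035 is not a leap year); day of year = 90 + 23 = 113
Rest of 2034: 365 - 239 = 126
Total = 126 + 113 = 239

239 days


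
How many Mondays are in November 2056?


November 2056 has 30 days
Anchor: Jan 1, 2056. With p = 2056 - 1 = 2055: (p + p//4 - p//100 + p//400) mod 7 = (2055 + 513 - 20 + 5) mod 7 = 2553 mod 7 = 5 -> Saturday (Mon=0 ... Sun=6)
Days before November (Jan-Oct): 305; November 1 index = (5 + 305) mod 7 = 2 -> Wednesday
First Monday is November 6
Mondays: 6, 13, 20, 27

4 Mondays


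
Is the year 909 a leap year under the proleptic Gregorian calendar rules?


Gregorian leap year rule: divisible by 4, but not by 100, unless also by 400.
909 is not divisible by 4 -> not a leap year

No


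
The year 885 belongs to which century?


Century = (year - 1) // 100 + 1
= (885 - 1) // 100 + 1
= 884 // 100 + 1
= 8 + 1

9th century


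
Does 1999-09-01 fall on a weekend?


Anchor: Jan 1, 1999. With p = 1999 - 1 = 1998: (p + p//4 - p//100 + p//400) mod 7 = (1998 + 499 - 19 + 4) mod 7 = 2482 mod 7 = 4 -> Friday (Mon=0 ... Sun=6)
Day of year: 244; offset = 243
Weekday index = (4 + 243) mod 7 = 2 -> Wednesday
Weekend days: Saturday, Sunday

No


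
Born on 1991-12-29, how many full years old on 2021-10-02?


Birth: 1991-12-29
Reference: 2021-10-02
Year difference: 2021 - 1991 = 30
Birthday not yet reached in 2021, subtract 1

29 years old


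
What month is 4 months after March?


March is month 3
3 + 4 = 7

July


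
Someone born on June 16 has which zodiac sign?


Date: June 16
Conventional tropical zodiac dates: Gemini from May 21 onward; Cancer starts June 21
June 16 falls within the Gemini range

Gemini


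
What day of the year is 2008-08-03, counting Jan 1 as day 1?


Date: August 3, 2008
Days in months 1 through 7: 213
Plus 3 days in August

Day of year: 216


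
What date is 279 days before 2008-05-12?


Start: 2008-05-12, subtract 279 days
Back 12 days from May 12 reaches April 30, 2008 -> 267 left
April 2008 has 30 days -> back to March 31, 2008 -> 237 left
March 2008 has 31 days -> back to February 29, 2008 -> 206 left
February 2008 has 29 days -> back to January 31, 2008 -> 177 left
January 2008 has 31 days -> back to December 31, 2007 -> 146 left
December 2007 has 31 days -> back to November 30, 2007 -> 115 left
November 2007 has 30 days -> back to October 31, 2007 -> 85 left
October 2007 has 31 days -> back to September 30, 2007 -> 54 left
September 2007 has 30 days -> back to August 31, 2007 -> 24 left
August 2007: 31 - 24 = 7 -> lands on August 7

Result: 2007-08-07


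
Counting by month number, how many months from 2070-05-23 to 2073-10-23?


From May 2070 to October 2073
3 years * 12 = 36 months, plus 5 months = 41

41 months


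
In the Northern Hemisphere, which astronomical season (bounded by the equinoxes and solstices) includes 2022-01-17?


Date: January 17
Astronomical Winter (approx.; exact equinox/solstice day varies by year): December 21 to March 19
January 17 falls within the Winter window

Winter


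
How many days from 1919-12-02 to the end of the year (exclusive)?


Day of year: 336 of 365
Remaining = 365 - 336

29 days


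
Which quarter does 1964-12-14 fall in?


Month: December (month 12)
Q1: Jan-Mar, Q2: Apr-Jun, Q3: Jul-Sep, Q4: Oct-Dec

Q4


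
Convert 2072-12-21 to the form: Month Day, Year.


ISO 2072-12-21 parses as year=2072, month=12, day=21
Month 12 -> December

December 21, 2072


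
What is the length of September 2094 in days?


September 2094

30 days


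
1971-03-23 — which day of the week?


Date: March 23, 1971
Anchor: Jan 1, 1971. With p = 1971 - 1 = 1970: (p + p//4 - p//100 + p//400) mod 7 = (1970 + 492 - 19 + 4) mod 7 = 2447 mod 7 = 4 -> Friday (Mon=0 ... Sun=6)
Days before March (Jan-Feb): 59; offset = 59 + 23 - 1 = 81
Weekday index = (4 + 81) mod 7 = 1

Day of the week: Tuesday


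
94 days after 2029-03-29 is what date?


Start: 2029-03-29, add 94 days
March 2029 has 31 days: 31 - 29 = 2 days to March 31 -> 92 left
April 2029 has 30 days -> 62 left
May 2029 has 31 days -> 31 left
June 2029 has 30 days -> 1 left
July 2029: 1 <= 31 -> lands on July 1

Result: 2029-07-01


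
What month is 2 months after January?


January is month 1
1 + 2 = 3

March


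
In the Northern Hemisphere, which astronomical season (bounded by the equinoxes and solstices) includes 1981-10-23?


Date: October 23
Astronomical Autumn (approx.; exact equinox/solstice day varies by year): September 22 to December 20
October 23 falls within the Autumn window

Autumn


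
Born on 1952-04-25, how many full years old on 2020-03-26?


Birth: 1952-04-25
Reference: 2020-03-26
Year difference: 2020 - 1952 = 68
Birthday not yet reached in 2020, subtract 1

67 years old


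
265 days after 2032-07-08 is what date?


Start: 2032-07-08, add 265 days
July 2032 has 31 days: 31 - 8 = 23 days to July 31 -> 242 left
August 2032 has 31 days -> 211 left
September 2032 has 30 days -> 181 left
October 2032 has 31 days -> 150 left
November 2032 has 30 days -> 120 left
December 2032 has 31 days -> 89 left
January 2033 has 31 days -> 58 left
February 2033 has 28 days -> 30 left
March 2033: 30 <= 31 -> lands on March 30

Result: 2033-03-30


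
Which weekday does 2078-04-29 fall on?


Date: April 29, 2078
Anchor: Jan 1, 2078. With p = 2078 - 1 = 2077: (p + p//4 - p//100 + p//400) mod 7 = (2077 + 519 - 20 + 5) mod 7 = 2581 mod 7 = 5 -> Saturday (Mon=0 ... Sun=6)
Days before April (Jan-Mar): 90; offset = 90 + 29 - 1 = 118
Weekday index = (5 + 118) mod 7 = 4

Day of the week: Friday


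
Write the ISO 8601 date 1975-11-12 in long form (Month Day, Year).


ISO 1975-11-12 parses as year=1975, month=11, day=12
Month 11 -> November

November 12, 1975


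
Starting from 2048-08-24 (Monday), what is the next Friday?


Current: Monday
Target: Friday
Days ahead: 4

Next Friday: 2048-08-28


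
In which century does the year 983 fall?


Century = (year - 1) // 100 + 1
= (983 - 1) // 100 + 1
= 982 // 100 + 1
= 9 + 1

10th century


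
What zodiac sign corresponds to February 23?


Date: February 23
Conventional tropical zodiac dates: Pisces from February 19 onward; Aries starts March 21
February 23 falls within the Pisces range

Pisces


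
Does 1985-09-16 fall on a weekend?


Anchor: Jan 1, 1985. With p = 1985 - 1 = 1984: (p + p//4 - p//100 + p//400) mod 7 = (1984 + 496 - 19 + 4) mod 7 = 2465 mod 7 = 1 -> Tuesday (Mon=0 ... Sun=6)
Day of year: 259; offset = 258
Weekday index = (1 + 258) mod 7 = 0 -> Monday
Weekend days: Saturday, Sunday

No


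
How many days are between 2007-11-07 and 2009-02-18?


From 2007-11-07 to 2009-02-18
2007-11-07: days before November = 31 + 28 + 31 + 30 + 31 + 30 + 31 + 31 + 30 + 31 = 304 (2007 is not a leap year); day of year = 304 + 7 = 311
2009-02-18: days before February = 31; day of year = 31 + 18 = 49
Rest of 2007: 365 - 311 = 54
Full years 2008 (366): 366
Total = 54 + 366 + 49 = 469

469 days


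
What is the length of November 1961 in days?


November 1961

30 days


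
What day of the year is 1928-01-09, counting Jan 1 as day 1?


Date: January 9, 1928
No months before January
Plus 9 days in January

Day of year: 9


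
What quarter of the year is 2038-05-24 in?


Month: May (month 5)
Q1: Jan-Mar, Q2: Apr-Jun, Q3: Jul-Sep, Q4: Oct-Dec

Q2


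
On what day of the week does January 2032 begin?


Target: January 1, 2032
Anchor: Jan 1, 2032. With p = 2032 - 1 = 2031: (p + p//4 - p//100 + p//400) mod 7 = (2031 + 507 - 20 + 5) mod 7 = 2523 mod 7 = 3 -> Thursday (Mon=0 ... Sun=6)
Offset from anchor: 0 days
Weekday index = (3 + 0) mod 7 = 3

Thursday


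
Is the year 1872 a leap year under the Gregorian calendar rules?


Gregorian leap year rule: divisible by 4, but not by 100, unless also by 400.
1872 is divisible by 4 but not 100 -> leap year

Yes


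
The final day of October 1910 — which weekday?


October 1910 has 31 days
Anchor: Jan 1, 1910. With p = 1910 - 1 = 1909: (p + p//4 - p//100 + p//400) mod 7 = (1909 + 477 - 19 + 4) mod 7 = 2371 mod 7 = 5 -> Saturday (Mon=0 ... Sun=6)
Days before October (Jan-Sep): 273; October 1 index = (5 + 273) mod 7 = 5 -> Saturday
Last day offset: 31 - 1 = 30 days
Weekday index = (5 + 30) mod 7 = 0

Monday, October 31


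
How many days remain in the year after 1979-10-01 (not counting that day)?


Day of year: 274 of 365
Remaining = 365 - 274

91 days


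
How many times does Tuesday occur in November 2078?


November 2078 has 30 days
Anchor: Jan 1, 2078. With p = 2078 - 1 = 2077: (p + p//4 - p//100 + p//400) mod 7 = (2077 + 519 - 20 + 5) mod 7 = 2581 mod 7 = 5 -> Saturday (Mon=0 ... Sun=6)
Days before November (Jan-Oct): 304; November 1 index = (5 + 304) mod 7 = 1 -> Tuesday
First Tuesday is November 1
Tuesdays: 1, 8, 15, 22, 29

5 Tuesdays


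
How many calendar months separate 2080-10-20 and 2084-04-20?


From October 2080 to April 2084
4 years * 12 = 48 months, minus 6 months = 42

42 months


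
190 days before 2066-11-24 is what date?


Start: 2066-11-24, subtract 190 days
Back 24 days from November 24 reaches October 31, 2066 -> 166 left
October 2066 has 31 days -> back to September 30, 2066 -> 135 left
September 2066 has 30 days -> back to August 31, 2066 -> 105 left
August 2066 has 31 days -> back to July 31, 2066 -> 74 left
July 2066 has 31 days -> back to June 30, 2066 -> 43 left
June 2066 has 30 days -> back to May 31, 2066 -> 13 left
May 2066: 31 - 13 = 18 -> lands on May 18

Result: 2066-05-18
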